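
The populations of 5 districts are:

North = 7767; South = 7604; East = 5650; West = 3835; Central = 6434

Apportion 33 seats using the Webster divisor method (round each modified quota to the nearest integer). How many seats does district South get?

Standard divisor 31290/33 ≈ 948.182; standard quotas: North 8.191, South 8.020, East 5.959, West 4.045, Central 6.786.
Rounding to the nearest integer gives North 8, South 8, East 6, West 4, Central 7 — total 33, matching the house size, so no adjustment is needed.
South receives 8.

8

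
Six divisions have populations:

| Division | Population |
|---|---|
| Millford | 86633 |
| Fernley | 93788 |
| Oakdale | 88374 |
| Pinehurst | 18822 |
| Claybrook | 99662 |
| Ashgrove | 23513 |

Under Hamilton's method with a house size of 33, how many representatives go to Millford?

7

The standard divisor is 410792/33 ≈ 12448.242.
Standard quotas: Millford 6.9595, Fernley 7.5342, Oakdale 7.0993, Pinehurst 1.5120, Claybrook 8.0061, Ashgrove 1.8889.
Lower quotas: Millford 6, Fernley 7, Oakdale 7, Pinehurst 1, Claybrook 8, Ashgrove 1 (sum 30, leaving 3 seats).
Remainders in descending order: Millford 0.9595, Ashgrove 0.8889, Fernley 0.5342, Pinehurst 0.5120, Oakdale 0.0993, Claybrook 0.0061.
The surplus seats go to Millford, Ashgrove, Fernley.
Millford receives 7.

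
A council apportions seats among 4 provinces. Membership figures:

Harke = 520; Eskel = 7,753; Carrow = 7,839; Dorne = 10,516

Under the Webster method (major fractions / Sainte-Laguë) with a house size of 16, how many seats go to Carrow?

5

Standard divisor 26628/16 ≈ 1664.25; standard quotas: Harke 0.312, Eskel 4.659, Carrow 4.710, Dorne 6.319.
Rounding to the nearest integer gives Harke 0, Eskel 5, Carrow 5, Dorne 6 — total 16, matching the house size, so no adjustment is needed.
Carrow receives 5.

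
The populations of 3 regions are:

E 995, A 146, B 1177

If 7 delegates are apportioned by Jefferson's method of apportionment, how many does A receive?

Standard divisor 2318/7 ≈ 331.143; standard quotas: E 3.005, A 0.441, B 3.554.
Rounding down gives 3, 0, 3 = 6 seats, so the divisor must be adjusted.
With modified divisor 270: modified quotas E 3.685, A 0.541, B 4.359.
Rounding down: E 3, A 0, B 4 (total 7).
A receives 0.

0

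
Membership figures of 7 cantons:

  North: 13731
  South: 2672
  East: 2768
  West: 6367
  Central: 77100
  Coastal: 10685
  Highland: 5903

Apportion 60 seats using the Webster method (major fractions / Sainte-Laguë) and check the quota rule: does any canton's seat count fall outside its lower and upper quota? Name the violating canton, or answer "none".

Standard quotas: North 6.910, South 1.345, East 1.393, West 3.204, Central 38.800, Coastal 5.377, Highland 2.971.
Webster allocation: North 7, South 1, East 1, West 3, Central 40, Coastal 5, Highland 3.
Central has quota 38.800 (lower 38, upper 39) but receives 40 — outside the quota interval.

Central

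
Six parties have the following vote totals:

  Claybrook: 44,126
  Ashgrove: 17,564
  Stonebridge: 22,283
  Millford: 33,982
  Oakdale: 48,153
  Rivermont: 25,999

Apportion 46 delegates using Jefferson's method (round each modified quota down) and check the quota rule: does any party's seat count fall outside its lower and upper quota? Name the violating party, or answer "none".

none

Standard quotas: Claybrook 10.566, Ashgrove 4.206, Stonebridge 5.336, Millford 8.137, Oakdale 11.530, Rivermont 6.225.
Jefferson allocation: Claybrook 11, Ashgrove 4, Stonebridge 5, Millford 8, Oakdale 12, Rivermont 6.
Every allocation lies between the lower and upper quota.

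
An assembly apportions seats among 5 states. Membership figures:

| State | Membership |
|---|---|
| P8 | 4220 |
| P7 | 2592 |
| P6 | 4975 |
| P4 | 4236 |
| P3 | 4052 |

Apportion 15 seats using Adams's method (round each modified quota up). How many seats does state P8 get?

3

Standard divisor 20075/15 ≈ 1338.333; standard quotas: P8 3.153, P7 1.937, P6 3.717, P4 3.165, P3 3.028.
Rounding up gives 4, 2, 4, 4, 4 = 18 seats, so the divisor must be adjusted.
With modified divisor 1500: modified quotas P8 2.813, P7 1.728, P6 3.317, P4 2.824, P3 2.701.
Rounding up: P8 3, P7 2, P6 4, P4 3, P3 3 (total 15).
P8 receives 3.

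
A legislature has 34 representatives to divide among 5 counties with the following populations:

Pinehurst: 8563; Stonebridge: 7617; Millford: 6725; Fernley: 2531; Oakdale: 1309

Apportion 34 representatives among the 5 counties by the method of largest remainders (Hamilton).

Pinehurst 11; Stonebridge 10; Millford 8; Fernley 3; Oakdale 2

Standard divisor: 26745 ÷ 34 ≈ 786.618.
Standard quotas: Pinehurst 10.8858, Stonebridge 9.6832, Millford 8.5493, Fernley 3.2176, Oakdale 1.6641.
Lower quotas: Pinehurst 10, Stonebridge 9, Millford 8, Fernley 3, Oakdale 1 (sum 31, leaving 3 seats).
Remainders in descending order: Pinehurst 0.8858, Stonebridge 0.6832, Oakdale 0.6641, Millford 0.5493, Fernley 0.2176.
The surplus seats go to Pinehurst, Stonebridge, Oakdale.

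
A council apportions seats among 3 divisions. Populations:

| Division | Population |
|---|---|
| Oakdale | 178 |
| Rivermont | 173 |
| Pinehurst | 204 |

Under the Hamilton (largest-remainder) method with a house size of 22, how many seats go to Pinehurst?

8

Standard divisor: 555 ÷ 22 ≈ 25.227.
Standard quotas: Oakdale 7.056, Rivermont 6.858, Pinehurst 8.086.
Lower quotas: Oakdale 7, Rivermont 6, Pinehurst 8 (sum 21, leaving 1 seat).
Remainders in descending order: Rivermont 0.858, Pinehurst 0.086, Oakdale 0.056.
Largest remainder: Rivermont receives the extra seat.
Pinehurst receives 8.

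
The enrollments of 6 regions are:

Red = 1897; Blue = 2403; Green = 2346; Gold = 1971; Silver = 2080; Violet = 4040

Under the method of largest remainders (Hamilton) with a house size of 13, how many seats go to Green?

2

Total 14737; standard divisor 14737/13 ≈ 1133.615.
Standard quotas: Red 1.673, Blue 2.120, Green 2.069, Gold 1.739, Silver 1.835, Violet 3.564.
Lower quotas: Red 1, Blue 2, Green 2, Gold 1, Silver 1, Violet 3 (sum 10, leaving 3 seats).
Remainders in descending order: Silver 0.835, Gold 0.739, Red 0.673, Violet 0.564, Blue 0.120, Green 0.069.
Largest remainders: Silver, Gold, Red receive the extra seats.
Green receives 2.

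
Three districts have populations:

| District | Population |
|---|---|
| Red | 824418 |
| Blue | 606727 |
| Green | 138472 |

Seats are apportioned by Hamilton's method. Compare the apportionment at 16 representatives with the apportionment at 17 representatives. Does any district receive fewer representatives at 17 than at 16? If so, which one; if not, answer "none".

Green

At 16 seats: Red 8, Blue 6, Green 2.
At 17 seats: Red 9, Blue 7, Green 1.
Green drops from 2 to 1.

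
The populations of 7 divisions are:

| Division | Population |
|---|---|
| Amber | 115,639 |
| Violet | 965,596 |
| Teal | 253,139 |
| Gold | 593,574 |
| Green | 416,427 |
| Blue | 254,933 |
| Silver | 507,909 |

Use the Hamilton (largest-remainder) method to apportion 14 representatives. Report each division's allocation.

Standard divisor: 3107217 ÷ 14 ≈ 221944.071.
Standard quotas: Amber 0.5210, Violet 4.3506, Teal 1.1406, Gold 2.6744, Green 1.8763, Blue 1.1486, Silver 2.2885.
Lower quotas: Amber 0, Violet 4, Teal 1, Gold 2, Green 1, Blue 1, Silver 2 (sum 11, leaving 3 seats).
Remainders in descending order: Green 0.8763, Gold 0.6744, Amber 0.5210, Violet 0.3506, Silver 0.2885, Blue 0.1486, Teal 0.1406.
The surplus seats go to Green, Gold, Amber.

Amber 1, Violet 4, Teal 1, Gold 3, Green 2, Blue 1, Silver 2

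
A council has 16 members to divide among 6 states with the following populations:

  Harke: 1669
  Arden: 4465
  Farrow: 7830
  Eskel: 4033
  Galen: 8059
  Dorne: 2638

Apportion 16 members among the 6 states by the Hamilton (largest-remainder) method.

Harke=1, Arden=3, Farrow=4, Eskel=2, Galen=5, Dorne=1

Standard divisor: 28694 ÷ 16 ≈ 1793.375.
Standard quotas: Harke 0.9306, Arden 2.4897, Farrow 4.3661, Eskel 2.2488, Galen 4.4938, Dorne 1.4710.
Lower quotas: Harke 0, Arden 2, Farrow 4, Eskel 2, Galen 4, Dorne 1 (sum 13, leaving 3 seats).
Remainders in descending order: Harke 0.9306, Galen 0.4938, Arden 0.4897, Dorne 0.4710, Farrow 0.3661, Eskel 0.2488.
Largest remainders: Harke, Galen, Arden receive the extra seats.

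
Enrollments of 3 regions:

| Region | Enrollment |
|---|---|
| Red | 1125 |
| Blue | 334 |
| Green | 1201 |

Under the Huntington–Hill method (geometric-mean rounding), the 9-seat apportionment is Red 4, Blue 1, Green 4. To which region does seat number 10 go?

Green

Priority for the next seat is population ÷ (√(s·(s+1))).
Priorities: Red 251.558, Blue 236.174, Green 268.552.
Highest priority: Green.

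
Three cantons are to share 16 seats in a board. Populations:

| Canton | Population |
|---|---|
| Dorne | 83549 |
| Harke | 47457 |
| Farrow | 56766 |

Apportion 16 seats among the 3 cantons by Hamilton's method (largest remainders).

Dorne 7, Harke 4, Farrow 5

The standard divisor is 187772/16 ≈ 11735.75.
Standard quotas: Dorne 7.1192, Harke 4.0438, Farrow 4.8370.
Lower quotas: Dorne 7, Harke 4, Farrow 4 (sum 15, leaving 1 seat).
Remainders in descending order: Farrow 0.8370, Dorne 0.1192, Harke 0.0438.
Largest remainder: Farrow receives the extra seat.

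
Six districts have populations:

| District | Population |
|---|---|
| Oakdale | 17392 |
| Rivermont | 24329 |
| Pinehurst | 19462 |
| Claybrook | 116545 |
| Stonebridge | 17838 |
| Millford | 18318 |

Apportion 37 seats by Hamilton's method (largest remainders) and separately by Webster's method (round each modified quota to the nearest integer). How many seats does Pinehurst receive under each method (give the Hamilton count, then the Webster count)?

Hamilton: Oakdale 3, Rivermont 4, Pinehurst 4, Claybrook 20, Stonebridge 3, Millford 3.
Webster: Oakdale 3, Rivermont 4, Pinehurst 3, Claybrook 21, Stonebridge 3, Millford 3.
Pinehurst gets 4 under Hamilton and 3 under Webster.

4 and 3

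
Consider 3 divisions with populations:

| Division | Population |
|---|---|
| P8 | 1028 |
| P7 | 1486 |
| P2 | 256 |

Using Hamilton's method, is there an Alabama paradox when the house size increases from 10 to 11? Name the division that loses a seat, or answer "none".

none

At 10 seats: P8 4, P7 5, P2 1.
At 11 seats: P8 4, P7 6, P2 1.
No division's allocation decreased.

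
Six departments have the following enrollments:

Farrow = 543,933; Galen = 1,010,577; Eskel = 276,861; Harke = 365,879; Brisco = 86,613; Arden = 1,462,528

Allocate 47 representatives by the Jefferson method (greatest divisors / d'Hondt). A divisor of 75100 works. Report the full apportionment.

With modified divisor 75100: modified quotas Farrow 7.243, Galen 13.456, Eskel 3.687, Harke 4.872, Brisco 1.153, Arden 19.474.
Rounding down: Farrow 7, Galen 13, Eskel 3, Harke 4, Brisco 1, Arden 19 (total 47).

Farrow=7, Galen=13, Eskel=3, Harke=4, Brisco=1, Arden=19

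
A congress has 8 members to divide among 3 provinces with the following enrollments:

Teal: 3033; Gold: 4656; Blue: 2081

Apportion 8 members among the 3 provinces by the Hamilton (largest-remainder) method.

Teal: 2, Gold: 4, Blue: 2

Standard divisor: 9770 ÷ 8 ≈ 1221.25.
Standard quotas: Teal 2.484, Gold 3.812, Blue 1.704.
Lower quotas: Teal 2, Gold 3, Blue 1 (sum 6, leaving 2 seats).
Remainders in descending order: Gold 0.812, Blue 0.704, Teal 0.484.
The surplus seats go to Gold, Blue.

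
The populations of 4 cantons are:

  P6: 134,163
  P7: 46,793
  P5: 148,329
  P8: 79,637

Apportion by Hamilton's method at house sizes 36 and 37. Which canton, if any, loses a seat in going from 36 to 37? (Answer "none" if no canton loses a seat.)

none

At 36 seats: P6 12, P7 4, P5 13, P8 7.
At 37 seats: P6 12, P7 4, P5 14, P8 7.
No canton's allocation decreased.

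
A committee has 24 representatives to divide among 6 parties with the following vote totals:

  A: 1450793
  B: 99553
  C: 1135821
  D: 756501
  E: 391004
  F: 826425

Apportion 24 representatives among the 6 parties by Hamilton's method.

Total 4660097; standard divisor 4660097/24 ≈ 194170.708.
Standard quotas: A 7.4717, B 0.5127, C 5.8496, D 3.8961, E 2.0137, F 4.2562.
Lower quotas: A 7, B 0, C 5, D 3, E 2, F 4 (sum 21, leaving 3 seats).
Remainders in descending order: D 0.8961, C 0.8496, B 0.5127, A 0.4717, F 0.2562, E 0.0137.
Largest remainders: D, C, B receive the extra seats.

A=7; B=1; C=6; D=4; E=2; F=4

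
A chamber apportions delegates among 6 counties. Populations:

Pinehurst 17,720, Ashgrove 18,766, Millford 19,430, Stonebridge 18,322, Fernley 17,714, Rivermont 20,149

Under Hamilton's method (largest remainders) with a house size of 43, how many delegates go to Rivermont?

Total 112101; standard divisor 112101/43 = 2607.
Standard quotas: Pinehurst 6.7971, Ashgrove 7.1983, Millford 7.4530, Stonebridge 7.0280, Fernley 6.7948, Rivermont 7.7288.
Lower quotas: Pinehurst 6, Ashgrove 7, Millford 7, Stonebridge 7, Fernley 6, Rivermont 7 (sum 40, leaving 3 seats).
Remainders in descending order: Pinehurst 0.7971, Fernley 0.7948, Rivermont 0.7288, Millford 0.4530, Ashgrove 0.1983, Stonebridge 0.0280.
Largest remainders: Pinehurst, Fernley, Rivermont receive the extra seats.
Rivermont receives 8.

8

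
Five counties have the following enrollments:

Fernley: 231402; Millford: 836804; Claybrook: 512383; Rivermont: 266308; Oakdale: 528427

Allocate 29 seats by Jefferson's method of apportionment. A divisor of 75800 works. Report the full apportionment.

With modified divisor 75800: modified quotas Fernley 3.053, Millford 11.040, Claybrook 6.760, Rivermont 3.513, Oakdale 6.971.
Rounding down: Fernley 3, Millford 11, Claybrook 6, Rivermont 3, Oakdale 6 (total 29).

Fernley 3, Millford 11, Claybrook 6, Rivermont 3, Oakdale 6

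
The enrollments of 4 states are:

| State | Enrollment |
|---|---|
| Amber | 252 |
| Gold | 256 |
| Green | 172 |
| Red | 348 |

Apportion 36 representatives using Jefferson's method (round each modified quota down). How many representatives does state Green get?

Standard divisor 1028/36 ≈ 28.556; standard quotas: Amber 8.825, Gold 8.965, Green 6.023, Red 12.187.
Rounding down gives 8, 8, 6, 12 = 34 seats, so the divisor must be adjusted.
With modified divisor 27: modified quotas Amber 9.333, Gold 9.481, Green 6.370, Red 12.889.
Rounding down: Amber 9, Gold 9, Green 6, Red 12 (total 36).
Green receives 6.

6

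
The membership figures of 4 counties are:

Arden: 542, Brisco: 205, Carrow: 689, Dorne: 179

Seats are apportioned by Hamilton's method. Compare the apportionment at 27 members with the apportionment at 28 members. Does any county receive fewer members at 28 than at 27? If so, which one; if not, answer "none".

At 27 seats: Arden 9, Brisco 3, Carrow 12, Dorne 3.
At 28 seats: Arden 9, Brisco 4, Carrow 12, Dorne 3.
No county's allocation decreased.

none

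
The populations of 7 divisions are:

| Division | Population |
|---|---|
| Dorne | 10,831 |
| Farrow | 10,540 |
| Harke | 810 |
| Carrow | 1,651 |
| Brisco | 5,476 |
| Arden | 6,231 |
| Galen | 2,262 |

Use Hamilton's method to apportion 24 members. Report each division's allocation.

Standard divisor: 37801 ÷ 24 ≈ 1575.042.
Standard quotas: Dorne 6.8766, Farrow 6.6919, Harke 0.5143, Carrow 1.0482, Brisco 3.4767, Arden 3.9561, Galen 1.4362.
Lower quotas: Dorne 6, Farrow 6, Harke 0, Carrow 1, Brisco 3, Arden 3, Galen 1 (sum 20, leaving 4 seats).
Remainders in descending order: Arden 0.9561, Dorne 0.8766, Farrow 0.6919, Harke 0.5143, Brisco 0.4767, Galen 0.4362, Carrow 0.0482.
Largest remainders: Arden, Dorne, Farrow, Harke receive the extra seats.

Dorne 7, Farrow 7, Harke 1, Carrow 1, Brisco 3, Arden 4, Galen 1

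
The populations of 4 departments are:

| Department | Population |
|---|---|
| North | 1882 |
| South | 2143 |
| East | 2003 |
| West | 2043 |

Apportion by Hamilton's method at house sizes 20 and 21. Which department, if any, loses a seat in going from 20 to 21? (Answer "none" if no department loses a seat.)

At 20 seats: North 5, South 5, East 5, West 5.
At 21 seats: North 5, South 6, East 5, West 5.
No department's allocation decreased.

none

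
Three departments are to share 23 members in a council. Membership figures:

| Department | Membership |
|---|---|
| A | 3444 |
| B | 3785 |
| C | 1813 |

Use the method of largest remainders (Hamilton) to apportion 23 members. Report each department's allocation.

The standard divisor is 9042/23 ≈ 393.13.
Standard quotas: A 8.760, B 9.628, C 4.612.
Lower quotas: A 8, B 9, C 4 (sum 21, leaving 2 seats).
Remainders in descending order: A 0.760, B 0.628, C 0.612.
The surplus seats go to A, B.

A 9, B 10, C 4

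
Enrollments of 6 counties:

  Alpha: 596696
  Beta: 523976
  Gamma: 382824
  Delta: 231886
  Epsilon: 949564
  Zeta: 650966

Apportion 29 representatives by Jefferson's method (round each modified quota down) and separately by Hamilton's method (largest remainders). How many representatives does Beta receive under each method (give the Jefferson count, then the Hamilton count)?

Jefferson: Alpha 5, Beta 4, Gamma 3, Delta 2, Epsilon 9, Zeta 6.
Hamilton: Alpha 5, Beta 5, Gamma 3, Delta 2, Epsilon 8, Zeta 6.
Beta gets 4 under Jefferson and 5 under Hamilton.

4 and 5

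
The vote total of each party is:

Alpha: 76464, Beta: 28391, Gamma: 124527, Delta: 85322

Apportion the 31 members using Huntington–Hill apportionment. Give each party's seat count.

Alpha 8, Beta 3, Gamma 12, Delta 8

With divisor 10137: modified quotas Alpha 7.543, Beta 2.801, Gamma 12.284, Delta 8.417.
Geometric-mean thresholds: Alpha √(7·8)=7.483, Beta √(2·3)=2.449, Gamma √(12·13)=12.490, Delta √(8·9)=8.485.
Each quota rounded against its threshold gives Alpha 8, Beta 3, Gamma 12, Delta 8 (total 31).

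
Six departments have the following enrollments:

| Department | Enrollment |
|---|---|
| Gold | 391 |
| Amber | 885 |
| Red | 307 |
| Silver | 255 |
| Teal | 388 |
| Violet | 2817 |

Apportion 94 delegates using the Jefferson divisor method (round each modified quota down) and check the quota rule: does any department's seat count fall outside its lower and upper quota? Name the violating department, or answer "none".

Violet

Standard quotas: Gold 7.288, Amber 16.496, Red 5.722, Silver 4.753, Teal 7.232, Violet 52.508.
Jefferson allocation: Gold 7, Amber 17, Red 5, Silver 4, Teal 7, Violet 54.
Violet has quota 52.508 (lower 52, upper 53) but receives 54 — outside the quota interval.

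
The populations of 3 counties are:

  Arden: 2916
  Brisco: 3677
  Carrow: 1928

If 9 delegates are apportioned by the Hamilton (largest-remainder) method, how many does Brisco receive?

4

The standard divisor is 8521/9 ≈ 946.778.
Standard quotas: Arden 3.080, Brisco 3.884, Carrow 2.036.
Lower quotas: Arden 3, Brisco 3, Carrow 2 (sum 8, leaving 1 seat).
Remainders in descending order: Brisco 0.884, Arden 0.080, Carrow 0.036.
Largest remainder: Brisco receives the extra seat.
Brisco receives 4.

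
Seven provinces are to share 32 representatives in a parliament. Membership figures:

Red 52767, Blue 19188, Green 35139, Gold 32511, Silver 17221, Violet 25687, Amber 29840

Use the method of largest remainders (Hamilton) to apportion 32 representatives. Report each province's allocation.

Standard divisor: 212353 ÷ 32 ≈ 6636.031.
Standard quotas: Red 7.9516, Blue 2.8915, Green 5.2952, Gold 4.8992, Silver 2.5951, Violet 3.8708, Amber 4.4967.
Lower quotas: Red 7, Blue 2, Green 5, Gold 4, Silver 2, Violet 3, Amber 4 (sum 27, leaving 5 seats).
Remainders in descending order: Red 0.9516, Gold 0.8992, Blue 0.8915, Violet 0.8708, Silver 0.5951, Amber 0.4967, Green 0.2952.
Largest remainders: Red, Gold, Blue, Violet, Silver receive the extra seats.

Red=8, Blue=3, Green=5, Gold=5, Silver=3, Violet=4, Amber=4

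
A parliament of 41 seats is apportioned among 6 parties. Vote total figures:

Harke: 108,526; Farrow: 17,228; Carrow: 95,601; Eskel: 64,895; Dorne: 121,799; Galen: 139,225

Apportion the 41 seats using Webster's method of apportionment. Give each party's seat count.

Standard divisor 547274/41 ≈ 13348.146; standard quotas: Harke 8.130, Farrow 1.291, Carrow 7.162, Eskel 4.862, Dorne 9.125, Galen 10.430.
Rounding to the nearest integer gives 8, 1, 7, 5, 9, 10 = 40 seats, so the divisor must be adjusted.
With modified divisor 13000: modified quotas Harke 8.348, Farrow 1.325, Carrow 7.354, Eskel 4.992, Dorne 9.369, Galen 10.710.
Rounding to the nearest integer: Harke 8, Farrow 1, Carrow 7, Eskel 5, Dorne 9, Galen 11 (total 41).

Harke 8, Farrow 1, Carrow 7, Eskel 5, Dorne 9, Galen 11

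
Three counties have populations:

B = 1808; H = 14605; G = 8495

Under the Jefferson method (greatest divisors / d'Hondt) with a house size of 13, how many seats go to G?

Standard divisor 24908/13 ≈ 1916; standard quotas: B 0.944, H 7.623, G 4.434.
Rounding down gives 0, 7, 4 = 11 seats, so the divisor must be adjusted.
With modified divisor 1750: modified quotas B 1.033, H 8.346, G 4.854.
Rounding down: B 1, H 8, G 4 (total 13).
G receives 4.

4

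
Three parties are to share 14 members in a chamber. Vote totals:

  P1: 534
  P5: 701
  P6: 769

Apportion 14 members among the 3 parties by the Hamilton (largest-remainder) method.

The standard divisor is 2004/14 ≈ 143.143.
Standard quotas: P1 3.731, P5 4.897, P6 5.372.
Lower quotas: P1 3, P5 4, P6 5 (sum 12, leaving 2 seats).
Remainders in descending order: P5 0.897, P1 0.731, P6 0.372.
Largest remainders: P5, P1 receive the extra seats.

P1 4, P5 5, P6 5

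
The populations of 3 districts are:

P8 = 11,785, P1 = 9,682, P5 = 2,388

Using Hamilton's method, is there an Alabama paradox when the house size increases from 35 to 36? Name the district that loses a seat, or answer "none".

At 35 seats: P8 17, P1 14, P5 4.
At 36 seats: P8 18, P1 15, P5 3.
P5 drops from 4 to 3.

P5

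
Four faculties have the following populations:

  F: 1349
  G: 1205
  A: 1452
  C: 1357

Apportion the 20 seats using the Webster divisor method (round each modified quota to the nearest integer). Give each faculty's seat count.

Standard divisor 5363/20 ≈ 268.15; standard quotas: F 5.031, G 4.494, A 5.415, C 5.061.
Rounding to the nearest integer gives 5, 4, 5, 5 = 19 seats, so the divisor must be adjusted.
With modified divisor 266: modified quotas F 5.071, G 4.530, A 5.459, C 5.102.
Rounding to the nearest integer: F 5, G 5, A 5, C 5 (total 20).

F=5, G=5, A=5, C=5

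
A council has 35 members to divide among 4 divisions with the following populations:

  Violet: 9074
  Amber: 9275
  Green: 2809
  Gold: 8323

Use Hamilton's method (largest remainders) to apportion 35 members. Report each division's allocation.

Violet 11, Amber 11, Green 3, Gold 10

Standard divisor: 29481 ÷ 35 ≈ 842.314.
Standard quotas: Violet 10.7727, Amber 11.0113, Green 3.3349, Gold 9.8811.
Lower quotas: Violet 10, Amber 11, Green 3, Gold 9 (sum 33, leaving 2 seats).
Remainders in descending order: Gold 0.8811, Violet 0.7727, Green 0.3349, Amber 0.0113.
Largest remainders: Gold, Violet receive the extra seats.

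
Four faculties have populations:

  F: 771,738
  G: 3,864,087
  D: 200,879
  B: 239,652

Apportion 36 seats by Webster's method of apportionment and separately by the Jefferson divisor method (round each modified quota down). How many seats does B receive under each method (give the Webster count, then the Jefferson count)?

2 and 1

Webster: F 5, G 28, D 1, B 2.
Jefferson: F 5, G 29, D 1, B 1.
B gets 2 under Webster and 1 under Jefferson.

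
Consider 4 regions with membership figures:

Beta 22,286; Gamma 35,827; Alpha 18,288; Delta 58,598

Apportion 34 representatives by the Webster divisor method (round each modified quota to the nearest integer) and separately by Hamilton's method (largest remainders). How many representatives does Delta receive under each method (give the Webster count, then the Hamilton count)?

Webster: Beta 6, Gamma 9, Alpha 5, Delta 14.
Hamilton: Beta 6, Gamma 9, Alpha 4, Delta 15.
Delta gets 14 under Webster and 15 under Hamilton.

14 and 15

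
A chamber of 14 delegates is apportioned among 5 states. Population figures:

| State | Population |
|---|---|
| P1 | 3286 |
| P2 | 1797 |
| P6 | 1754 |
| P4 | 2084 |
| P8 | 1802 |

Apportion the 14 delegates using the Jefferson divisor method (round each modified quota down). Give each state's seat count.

P1: 5, P2: 2, P6: 2, P4: 3, P8: 2

Standard divisor 10723/14 ≈ 765.929; standard quotas: P1 4.290, P2 2.346, P6 2.290, P4 2.721, P8 2.353.
Rounding down gives 4, 2, 2, 2, 2 = 12 seats, so the divisor must be adjusted.
With modified divisor 630: modified quotas P1 5.216, P2 2.852, P6 2.784, P4 3.308, P8 2.860.
Rounding down: P1 5, P2 2, P6 2, P4 3, P8 2 (total 14).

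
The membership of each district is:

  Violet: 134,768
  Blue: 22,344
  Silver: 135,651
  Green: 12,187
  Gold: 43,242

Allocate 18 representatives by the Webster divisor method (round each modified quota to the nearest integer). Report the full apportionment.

Violet 7, Blue 1, Silver 7, Green 1, Gold 2

Standard divisor 348192/18 ≈ 19344; standard quotas: Violet 6.967, Blue 1.155, Silver 7.013, Green 0.630, Gold 2.235.
Rounding to the nearest integer gives Violet 7, Blue 1, Silver 7, Green 1, Gold 2 — total 18, matching the house size, so no adjustment is needed.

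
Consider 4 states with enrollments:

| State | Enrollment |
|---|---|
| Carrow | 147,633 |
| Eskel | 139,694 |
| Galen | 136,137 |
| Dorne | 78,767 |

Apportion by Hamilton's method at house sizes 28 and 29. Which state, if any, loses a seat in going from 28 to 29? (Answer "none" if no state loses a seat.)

At 28 seats: Carrow 8, Eskel 8, Galen 8, Dorne 4.
At 29 seats: Carrow 8, Eskel 8, Galen 8, Dorne 5.
No state's allocation decreased.

none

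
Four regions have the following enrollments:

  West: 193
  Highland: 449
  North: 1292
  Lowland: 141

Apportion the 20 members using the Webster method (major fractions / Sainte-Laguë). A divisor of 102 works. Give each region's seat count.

West 2, Highland 4, North 13, Lowland 1

With modified divisor 102: modified quotas West 1.892, Highland 4.402, North 12.667, Lowland 1.382.
Rounding to the nearest integer: West 2, Highland 4, North 13, Lowland 1 (total 20).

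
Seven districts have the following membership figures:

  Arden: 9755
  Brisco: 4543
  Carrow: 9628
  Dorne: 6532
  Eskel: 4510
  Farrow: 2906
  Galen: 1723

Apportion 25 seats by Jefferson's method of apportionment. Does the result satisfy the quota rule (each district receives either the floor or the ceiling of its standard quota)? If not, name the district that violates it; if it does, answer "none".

none

Standard quotas: Arden 6.159, Brisco 2.868, Carrow 6.079, Dorne 4.124, Eskel 2.847, Farrow 1.835, Galen 1.088.
Jefferson allocation: Arden 6, Brisco 3, Carrow 6, Dorne 4, Eskel 3, Farrow 2, Galen 1.
Every allocation lies between the lower and upper quota.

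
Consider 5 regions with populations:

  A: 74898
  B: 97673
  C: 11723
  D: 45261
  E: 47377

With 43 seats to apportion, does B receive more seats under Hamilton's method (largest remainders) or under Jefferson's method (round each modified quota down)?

Hamilton: A 12, B 15, C 2, D 7, E 7.
Jefferson: A 12, B 16, C 1, D 7, E 7.
B gets 15 under Hamilton and 16 under Jefferson.

Jefferson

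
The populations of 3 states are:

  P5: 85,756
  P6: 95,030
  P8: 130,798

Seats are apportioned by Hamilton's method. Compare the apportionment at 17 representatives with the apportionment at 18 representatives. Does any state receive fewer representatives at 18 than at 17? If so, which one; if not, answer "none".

none

At 17 seats: P5 5, P6 5, P8 7.
At 18 seats: P5 5, P6 5, P8 8.
No state's allocation decreased.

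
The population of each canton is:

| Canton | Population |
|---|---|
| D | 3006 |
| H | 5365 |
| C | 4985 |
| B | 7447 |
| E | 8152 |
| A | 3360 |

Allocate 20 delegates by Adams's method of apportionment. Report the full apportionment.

Standard divisor 32315/20 ≈ 1615.75; standard quotas: D 1.860, H 3.320, C 3.085, B 4.609, E 5.045, A 2.080.
Rounding up gives 2, 4, 4, 5, 6, 3 = 24 seats, so the divisor must be adjusted.
With modified divisor 1830: modified quotas D 1.643, H 2.932, C 2.724, B 4.069, E 4.455, A 1.836.
Rounding up: D 2, H 3, C 3, B 5, E 5, A 2 (total 20).

D 2; H 3; C 3; B 5; E 5; A 2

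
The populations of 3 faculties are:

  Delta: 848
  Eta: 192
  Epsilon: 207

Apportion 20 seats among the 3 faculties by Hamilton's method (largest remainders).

The standard divisor is 1247/20 ≈ 62.35.
Standard quotas: Delta 13.601, Eta 3.079, Epsilon 3.320.
Lower quotas: Delta 13, Eta 3, Epsilon 3 (sum 19, leaving 1 seat).
Remainders in descending order: Delta 0.601, Epsilon 0.320, Eta 0.079.
The surplus seat goes to Delta.

Delta 14, Eta 3, Epsilon 3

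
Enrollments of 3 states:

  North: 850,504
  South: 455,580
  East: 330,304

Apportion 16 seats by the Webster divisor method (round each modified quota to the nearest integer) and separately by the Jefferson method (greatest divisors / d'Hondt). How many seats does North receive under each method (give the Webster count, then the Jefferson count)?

8 and 9

Webster: North 8, South 5, East 3.
Jefferson: North 9, South 4, East 3.
North gets 8 under Webster and 9 under Jefferson.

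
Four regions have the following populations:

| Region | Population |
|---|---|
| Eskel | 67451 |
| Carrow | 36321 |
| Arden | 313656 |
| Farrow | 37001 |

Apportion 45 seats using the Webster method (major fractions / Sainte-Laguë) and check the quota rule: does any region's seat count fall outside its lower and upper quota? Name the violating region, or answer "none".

Arden

Standard quotas: Eskel 6.679, Carrow 3.597, Arden 31.060, Farrow 3.664.
Webster allocation: Eskel 7, Carrow 4, Arden 30, Farrow 4.
Arden has quota 31.060 (lower 31, upper 32) but receives 30 — outside the quota interval.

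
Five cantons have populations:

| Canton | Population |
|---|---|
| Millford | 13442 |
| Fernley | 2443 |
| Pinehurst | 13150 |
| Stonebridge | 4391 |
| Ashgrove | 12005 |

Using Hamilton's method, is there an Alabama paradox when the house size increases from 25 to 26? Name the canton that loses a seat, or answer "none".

Stonebridge

At 25 seats: Millford 7, Fernley 1, Pinehurst 7, Stonebridge 3, Ashgrove 7.
At 26 seats: Millford 8, Fernley 1, Pinehurst 8, Stonebridge 2, Ashgrove 7.
Stonebridge drops from 3 to 2.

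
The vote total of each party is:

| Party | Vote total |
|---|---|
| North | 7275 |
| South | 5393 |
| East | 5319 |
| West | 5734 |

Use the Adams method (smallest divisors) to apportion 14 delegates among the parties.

North 4; South 3; East 3; West 4

Standard divisor 23721/14 ≈ 1694.357; standard quotas: North 4.294, South 3.183, East 3.139, West 3.384.
Rounding up gives 5, 4, 4, 4 = 17 seats, so the divisor must be adjusted.
With modified divisor 1870: modified quotas North 3.890, South 2.884, East 2.844, West 3.066.
Rounding up: North 4, South 3, East 3, West 4 (total 14).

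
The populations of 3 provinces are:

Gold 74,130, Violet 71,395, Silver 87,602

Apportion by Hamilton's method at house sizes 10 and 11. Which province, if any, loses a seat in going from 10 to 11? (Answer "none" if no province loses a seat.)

At 10 seats: Gold 3, Violet 3, Silver 4.
At 11 seats: Gold 4, Violet 3, Silver 4.
No province's allocation decreased.

none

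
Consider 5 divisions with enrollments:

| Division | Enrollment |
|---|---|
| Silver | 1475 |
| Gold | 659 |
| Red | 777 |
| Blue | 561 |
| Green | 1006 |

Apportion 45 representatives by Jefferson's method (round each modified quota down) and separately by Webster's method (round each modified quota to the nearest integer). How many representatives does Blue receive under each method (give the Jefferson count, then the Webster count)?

5 and 6

Jefferson: Silver 15, Gold 7, Red 8, Blue 5, Green 10.
Webster: Silver 15, Gold 6, Red 8, Blue 6, Green 10.
Blue gets 5 under Jefferson and 6 under Webster.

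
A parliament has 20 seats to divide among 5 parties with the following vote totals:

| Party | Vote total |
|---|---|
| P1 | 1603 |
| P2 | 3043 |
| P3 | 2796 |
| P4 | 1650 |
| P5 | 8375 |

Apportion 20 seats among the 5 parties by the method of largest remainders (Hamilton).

P1 2, P2 3, P3 3, P4 2, P5 10

Standard divisor: 17467 ÷ 20 ≈ 873.35.
Standard quotas: P1 1.8355, P2 3.4843, P3 3.2015, P4 1.8893, P5 9.5895.
Lower quotas: P1 1, P2 3, P3 3, P4 1, P5 9 (sum 17, leaving 3 seats).
Remainders in descending order: P4 0.8893, P1 0.8355, P5 0.5895, P2 0.4843, P3 0.2015.
The surplus seats go to P4, P1, P5.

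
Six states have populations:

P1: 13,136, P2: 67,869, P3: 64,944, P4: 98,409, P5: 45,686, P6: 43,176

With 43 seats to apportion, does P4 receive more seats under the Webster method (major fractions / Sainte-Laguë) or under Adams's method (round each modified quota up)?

Webster

Webster: P1 2, P2 9, P3 8, P4 13, P5 6, P6 5.
Adams: P1 2, P2 9, P3 8, P4 12, P5 6, P6 6.
P4 gets 13 under Webster and 12 under Adams.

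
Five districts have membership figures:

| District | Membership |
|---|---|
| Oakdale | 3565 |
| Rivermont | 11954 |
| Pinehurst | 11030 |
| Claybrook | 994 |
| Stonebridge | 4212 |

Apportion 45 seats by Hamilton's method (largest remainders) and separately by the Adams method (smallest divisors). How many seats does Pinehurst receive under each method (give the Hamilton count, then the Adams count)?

Hamilton: Oakdale 5, Rivermont 17, Pinehurst 16, Claybrook 1, Stonebridge 6.
Adams: Oakdale 5, Rivermont 17, Pinehurst 15, Claybrook 2, Stonebridge 6.
Pinehurst gets 16 under Hamilton and 15 under Adams.

16 and 15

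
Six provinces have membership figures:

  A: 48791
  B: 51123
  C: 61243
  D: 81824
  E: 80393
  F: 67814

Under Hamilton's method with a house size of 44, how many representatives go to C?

7

Total 391188; standard divisor 391188/44 ≈ 8890.636.
Standard quotas: A 5.4879, B 5.7502, C 6.8885, D 9.2034, E 9.0424, F 7.6276.
Lower quotas: A 5, B 5, C 6, D 9, E 9, F 7 (sum 41, leaving 3 seats).
Remainders in descending order: C 0.8885, B 0.7502, F 0.6276, A 0.4879, D 0.2034, E 0.0424.
The surplus seats go to C, B, F.
C receives 7.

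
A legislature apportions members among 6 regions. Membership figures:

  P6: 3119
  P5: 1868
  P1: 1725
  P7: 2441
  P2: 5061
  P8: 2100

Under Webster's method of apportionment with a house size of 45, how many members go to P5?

Standard divisor 16314/45 ≈ 362.533; standard quotas: P6 8.603, P5 5.153, P1 4.758, P7 6.733, P2 13.960, P8 5.793.
Rounding to the nearest integer gives 9, 5, 5, 7, 14, 6 = 46 seats, so the divisor must be adjusted.
With modified divisor 370: modified quotas P6 8.430, P5 5.049, P1 4.662, P7 6.597, P2 13.678, P8 5.676.
Rounding to the nearest integer: P6 8, P5 5, P1 5, P7 7, P2 14, P8 6 (total 45).
P5 receives 5.

5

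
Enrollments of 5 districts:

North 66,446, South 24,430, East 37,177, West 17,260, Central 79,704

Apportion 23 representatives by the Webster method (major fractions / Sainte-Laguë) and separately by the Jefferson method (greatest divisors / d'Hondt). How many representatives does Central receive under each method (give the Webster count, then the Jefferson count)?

8 and 9

Webster: North 7, South 2, East 4, West 2, Central 8.
Jefferson: North 7, South 2, East 4, West 1, Central 9.
Central gets 8 under Webster and 9 under Jefferson.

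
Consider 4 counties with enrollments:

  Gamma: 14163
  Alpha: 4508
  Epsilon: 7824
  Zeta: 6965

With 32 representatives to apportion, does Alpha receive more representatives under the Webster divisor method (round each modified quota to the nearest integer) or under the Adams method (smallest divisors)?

Webster: Gamma 14, Alpha 4, Epsilon 7, Zeta 7.
Adams: Gamma 13, Alpha 5, Epsilon 7, Zeta 7.
Alpha gets 4 under Webster and 5 under Adams.

Adams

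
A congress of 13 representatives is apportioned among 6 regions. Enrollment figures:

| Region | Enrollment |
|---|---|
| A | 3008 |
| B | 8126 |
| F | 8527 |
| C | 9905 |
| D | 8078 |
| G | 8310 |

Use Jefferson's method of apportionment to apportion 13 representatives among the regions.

A=1; B=2; F=3; C=3; D=2; G=2

Standard divisor 45954/13 ≈ 3534.923; standard quotas: A 0.851, B 2.299, F 2.412, C 2.802, D 2.285, G 2.351.
Rounding down gives 0, 2, 2, 2, 2, 2 = 10 seats, so the divisor must be adjusted.
With modified divisor 2800: modified quotas A 1.074, B 2.902, F 3.045, C 3.538, D 2.885, G 2.968.
Rounding down: A 1, B 2, F 3, C 3, D 2, G 2 (total 13).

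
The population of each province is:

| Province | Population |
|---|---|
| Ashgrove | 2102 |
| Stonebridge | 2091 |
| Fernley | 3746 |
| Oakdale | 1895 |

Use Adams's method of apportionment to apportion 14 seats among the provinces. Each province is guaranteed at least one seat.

Standard divisor 9834/14 ≈ 702.429; standard quotas: Ashgrove 2.992, Stonebridge 2.977, Fernley 5.333, Oakdale 2.698.
Rounding up gives 3, 3, 6, 3 = 15 seats, so the divisor must be adjusted.
With modified divisor 800: modified quotas Ashgrove 2.627, Stonebridge 2.614, Fernley 4.683, Oakdale 2.369.
Rounding up: Ashgrove 3, Stonebridge 3, Fernley 5, Oakdale 3 (total 14).

Ashgrove 3, Stonebridge 3, Fernley 5, Oakdale 3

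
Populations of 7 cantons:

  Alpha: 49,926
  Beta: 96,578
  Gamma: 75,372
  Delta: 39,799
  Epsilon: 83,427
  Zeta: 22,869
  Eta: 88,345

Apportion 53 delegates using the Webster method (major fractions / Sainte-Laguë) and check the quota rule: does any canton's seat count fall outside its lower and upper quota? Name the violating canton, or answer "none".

Standard quotas: Alpha 5.799, Beta 11.217, Gamma 8.754, Delta 4.623, Epsilon 9.690, Zeta 2.656, Eta 10.261.
Webster allocation: Alpha 6, Beta 11, Gamma 9, Delta 5, Epsilon 9, Zeta 3, Eta 10.
Every allocation lies between the lower and upper quota.

none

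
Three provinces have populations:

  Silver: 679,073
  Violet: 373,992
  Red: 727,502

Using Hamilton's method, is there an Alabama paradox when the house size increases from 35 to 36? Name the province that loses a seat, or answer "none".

At 35 seats: Silver 13, Violet 8, Red 14.
At 36 seats: Silver 14, Violet 7, Red 15.
Violet drops from 8 to 7.

Violet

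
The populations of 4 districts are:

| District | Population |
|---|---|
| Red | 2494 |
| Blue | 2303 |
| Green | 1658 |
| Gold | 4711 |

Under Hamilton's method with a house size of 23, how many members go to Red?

5

The standard divisor is 11166/23 ≈ 485.478.
Standard quotas: Red 5.137, Blue 4.744, Green 3.415, Gold 9.704.
Lower quotas: Red 5, Blue 4, Green 3, Gold 9 (sum 21, leaving 2 seats).
Remainders in descending order: Blue 0.744, Gold 0.704, Green 0.415, Red 0.137.
The surplus seats go to Blue, Gold.
Red receives 5.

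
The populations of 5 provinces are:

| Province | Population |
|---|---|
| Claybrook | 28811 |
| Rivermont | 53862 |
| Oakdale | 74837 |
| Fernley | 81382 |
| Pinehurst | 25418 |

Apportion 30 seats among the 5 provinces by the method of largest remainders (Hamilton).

Standard divisor: 264310 ÷ 30 ≈ 8810.333.
Standard quotas: Claybrook 3.2701, Rivermont 6.1135, Oakdale 8.4942, Fernley 9.2371, Pinehurst 2.8850.
Lower quotas: Claybrook 3, Rivermont 6, Oakdale 8, Fernley 9, Pinehurst 2 (sum 28, leaving 2 seats).
Remainders in descending order: Pinehurst 0.8850, Oakdale 0.4942, Claybrook 0.2701, Fernley 0.2371, Rivermont 0.1135.
Largest remainders: Pinehurst, Oakdale receive the extra seats.

Claybrook=3, Rivermont=6, Oakdale=9, Fernley=9, Pinehurst=3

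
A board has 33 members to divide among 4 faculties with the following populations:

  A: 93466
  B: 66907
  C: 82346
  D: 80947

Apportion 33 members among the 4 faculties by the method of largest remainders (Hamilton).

A 10, B 7, C 8, D 8

Total 323666; standard divisor 323666/33 ≈ 9808.061.
Standard quotas: A 9.5295, B 6.8216, C 8.3957, D 8.2531.
Lower quotas: A 9, B 6, C 8, D 8 (sum 31, leaving 2 seats).
Remainders in descending order: B 0.8216, A 0.5295, C 0.3957, D 0.2531.
Largest remainders: B, A receive the extra seats.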